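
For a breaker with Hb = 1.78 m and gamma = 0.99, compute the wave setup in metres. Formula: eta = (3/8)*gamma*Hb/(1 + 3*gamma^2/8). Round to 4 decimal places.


eta = (3/8) * gamma * Hb / (1 + 3*gamma^2/8)
Numerator = (3/8) * 0.99 * 1.78 = 0.660825
Denominator = 1 + 3*0.99^2/8 = 1 + 0.367538 = 1.367538
eta = 0.660825 / 1.367538
eta = 0.4832 m

0.4832


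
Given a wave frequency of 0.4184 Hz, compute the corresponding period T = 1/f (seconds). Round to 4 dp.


T = 1 / f
T = 1 / 0.4184
T = 2.3901 s

2.3901


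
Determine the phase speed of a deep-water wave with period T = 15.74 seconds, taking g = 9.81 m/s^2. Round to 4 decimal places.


We use the deep-water celerity formula:
C = g * T / (2 * pi)
C = 9.81 * 15.74 / (2 * 3.14159...)
C = 154.409400 / 6.283185
C = 24.5750 m/s

24.5750


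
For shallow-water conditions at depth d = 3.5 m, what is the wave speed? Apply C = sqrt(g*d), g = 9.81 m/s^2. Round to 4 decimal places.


Using the shallow-water approximation:
C = sqrt(g * d) = sqrt(9.81 * 3.5)
C = sqrt(34.3350)
C = 5.8596 m/s

5.8596


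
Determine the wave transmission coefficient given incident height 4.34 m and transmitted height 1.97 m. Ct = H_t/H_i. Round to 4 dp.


Ct = H_t / H_i
Ct = 1.97 / 4.34
Ct = 0.4539

0.4539


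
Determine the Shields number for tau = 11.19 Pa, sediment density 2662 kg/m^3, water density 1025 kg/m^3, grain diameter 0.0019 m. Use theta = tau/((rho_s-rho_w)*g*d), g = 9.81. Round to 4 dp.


theta = tau / ((rho_s - rho_w) * g * d)
rho_s - rho_w = 2662 - 1025 = 1637
Denominator = 1637 * 9.81 * 0.0019 = 30.512043
theta = 11.19 / 30.512043
theta = 0.3667

0.3667


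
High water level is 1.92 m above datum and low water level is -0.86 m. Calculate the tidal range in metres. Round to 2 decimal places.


Tidal range = High water - Low water
Tidal range = 1.92 - (-0.86)
Tidal range = 2.78 m

2.78


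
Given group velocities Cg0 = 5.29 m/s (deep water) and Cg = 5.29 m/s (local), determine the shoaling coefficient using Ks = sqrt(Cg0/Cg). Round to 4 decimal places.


Ks = sqrt(Cg0 / Cg)
Ks = sqrt(5.29 / 5.29)
Ks = sqrt(1.0000)
Ks = 1.0000

1.0000


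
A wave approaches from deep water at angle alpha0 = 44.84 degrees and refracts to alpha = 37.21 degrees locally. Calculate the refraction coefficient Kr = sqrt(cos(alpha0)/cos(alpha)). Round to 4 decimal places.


Kr = sqrt(cos(alpha0) / cos(alpha))
cos(44.84) = 0.709079
cos(37.21) = 0.796424
Kr = sqrt(0.709079 / 0.796424)
Kr = sqrt(0.890328)
Kr = 0.9436

0.9436


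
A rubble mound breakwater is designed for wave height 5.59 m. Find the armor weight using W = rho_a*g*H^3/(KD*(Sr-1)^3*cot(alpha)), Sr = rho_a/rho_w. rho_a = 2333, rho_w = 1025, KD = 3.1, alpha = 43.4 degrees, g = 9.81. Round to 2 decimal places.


Sr = rho_a / rho_w = 2333 / 1025 = 2.276098
(Sr - 1) = 1.276098
(Sr - 1)^3 = 2.078029
cot(43.4) = 1 / tan(43.4) = 1 / 0.945653 = 1.057470
Numerator = 2333 * 9.81 * 5.59^3 = 3997782.5669
Denominator = 3.1 * 2.078029 * 1.057470 = 6.812108
W = 3997782.5669 / 6.812108
W = 586864.23 N

586864.23


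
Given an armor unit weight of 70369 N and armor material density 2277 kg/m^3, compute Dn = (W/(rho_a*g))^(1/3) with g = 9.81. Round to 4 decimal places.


V = W / (rho_a * g)
V = 70369 / (2277 * 9.81)
V = 70369 / 22337.37
V = 3.150281 m^3
Dn = V^(1/3) = 3.150281^(1/3)
Dn = 1.4659 m

1.4659


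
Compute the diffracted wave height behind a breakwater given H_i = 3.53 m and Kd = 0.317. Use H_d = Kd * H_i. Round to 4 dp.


H_d = Kd * H_i
H_d = 0.317 * 3.53
H_d = 1.1190 m

1.1190


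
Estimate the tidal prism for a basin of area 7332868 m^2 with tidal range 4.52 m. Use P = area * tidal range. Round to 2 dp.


Tidal prism = Area * Tidal range
P = 7332868 * 4.52
P = 33144563.36 m^3

33144563.36


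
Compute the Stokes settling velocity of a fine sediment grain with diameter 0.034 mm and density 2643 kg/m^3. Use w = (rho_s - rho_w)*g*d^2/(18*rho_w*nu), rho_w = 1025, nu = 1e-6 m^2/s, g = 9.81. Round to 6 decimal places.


w = (rho_s - rho_w) * g * d^2 / (18 * rho_w * nu)
d = 0.034 mm = 0.000034 m
rho_s - rho_w = 2643 - 1025 = 1618
Numerator = 1618 * 9.81 * (0.000034)^2 = 0.000018348702
Denominator = 18 * 1025 * 1e-6 = 0.018450
w = 0.000995 m/s

0.000995


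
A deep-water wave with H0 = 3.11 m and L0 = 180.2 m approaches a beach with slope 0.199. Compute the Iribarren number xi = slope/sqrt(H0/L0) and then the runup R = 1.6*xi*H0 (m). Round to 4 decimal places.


xi = slope / sqrt(H0/L0)
H0/L0 = 3.11/180.2 = 0.017259
sqrt(0.017259) = 0.131372
xi = 0.199 / 0.131372 = 1.514782
R = 1.6 * xi * H0 = 1.6 * 1.514782 * 3.11
R = 7.5376 m

7.5376


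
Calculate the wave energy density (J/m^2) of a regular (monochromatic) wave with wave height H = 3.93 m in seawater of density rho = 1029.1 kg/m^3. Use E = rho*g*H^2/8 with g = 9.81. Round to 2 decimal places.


E = (1/8) * rho * g * H^2
E = (1/8) * 1029.1 * 9.81 * 3.93^2
E = 0.125 * 1029.1 * 9.81 * 15.4449
E = 19490.44 J/m^2

19490.44


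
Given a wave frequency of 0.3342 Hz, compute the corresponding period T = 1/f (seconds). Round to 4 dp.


T = 1 / f
T = 1 / 0.3342
T = 2.9922 s

2.9922


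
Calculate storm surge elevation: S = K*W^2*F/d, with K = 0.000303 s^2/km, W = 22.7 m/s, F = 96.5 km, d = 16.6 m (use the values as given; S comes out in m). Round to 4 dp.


S = K * W^2 * F / d
W^2 = 22.7^2 = 515.29
S = 0.000303 * 515.29 * 96.5 / 16.6
Numerator = 0.000303 * 515.29 * 96.5 = 15.066822
S = 15.066822 / 16.6 = 0.9076 m

0.9076


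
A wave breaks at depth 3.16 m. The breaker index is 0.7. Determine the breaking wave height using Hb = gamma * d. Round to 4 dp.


Hb = gamma * d
Hb = 0.7 * 3.16
Hb = 2.2120 m

2.2120


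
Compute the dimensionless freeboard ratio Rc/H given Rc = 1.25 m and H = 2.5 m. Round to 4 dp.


Relative freeboard = Rc / H
= 1.25 / 2.5
= 0.5000

0.5000


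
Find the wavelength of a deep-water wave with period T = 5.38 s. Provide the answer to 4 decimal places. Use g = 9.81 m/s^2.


L0 = g * T^2 / (2 * pi)
L0 = 9.81 * 5.38^2 / (2 * pi)
L0 = 9.81 * 28.9444 / 6.28319
L0 = 283.9446 / 6.28319
L0 = 45.1912 m

45.1912


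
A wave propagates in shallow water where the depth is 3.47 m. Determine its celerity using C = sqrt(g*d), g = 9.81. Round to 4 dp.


Using the shallow-water approximation:
C = sqrt(g * d) = sqrt(9.81 * 3.47)
C = sqrt(34.0407)
C = 5.8344 m/s

5.8344


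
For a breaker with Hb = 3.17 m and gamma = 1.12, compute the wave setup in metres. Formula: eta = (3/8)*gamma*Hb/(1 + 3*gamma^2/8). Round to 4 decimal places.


eta = (3/8) * gamma * Hb / (1 + 3*gamma^2/8)
Numerator = (3/8) * 1.12 * 3.17 = 1.331400
Denominator = 1 + 3*1.12^2/8 = 1 + 0.470400 = 1.470400
eta = 1.331400 / 1.470400
eta = 0.9055 m

0.9055


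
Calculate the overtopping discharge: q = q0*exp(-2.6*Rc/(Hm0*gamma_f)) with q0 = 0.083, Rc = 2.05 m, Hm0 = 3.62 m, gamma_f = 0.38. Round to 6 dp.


q = q0 * exp(-2.6 * Rc / (Hm0 * gamma_f))
Exponent = -2.6 * 2.05 / (3.62 * 0.38)
= -2.6 * 2.05 / 1.3756
= -3.874673
exp(-3.874673) = 0.020761
q = 0.083 * 0.020761
q = 0.001723 m^3/s/m

0.001723


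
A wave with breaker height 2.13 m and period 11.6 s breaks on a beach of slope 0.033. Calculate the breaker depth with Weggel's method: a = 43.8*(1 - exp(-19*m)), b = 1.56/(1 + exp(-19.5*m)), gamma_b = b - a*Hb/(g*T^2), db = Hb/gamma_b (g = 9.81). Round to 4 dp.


a = 43.8 * (1 - exp(-19 * m))
exp(-19 * 0.033) = exp(-0.6270) = 0.534192
a = 43.8 * (1 - 0.534192) = 20.402391
b = 1.56 / (1 + exp(-19.5 * m))
exp(-19.5 * 0.033) = exp(-0.6435) = 0.525450
b = 1.56 / (1 + 0.525450) = 1.022649
Hb / (g * T^2) = 2.13 / (9.81 * 11.6^2) = 2.13 / 1320.0336 = 0.00161360
gamma_b = b - a * Hb/(g*T^2) = 1.022649 - 20.402391 * 0.00161360 = 0.989728
db = Hb / gamma_b = 2.13 / 0.989728
db = 2.1521 m

2.1521


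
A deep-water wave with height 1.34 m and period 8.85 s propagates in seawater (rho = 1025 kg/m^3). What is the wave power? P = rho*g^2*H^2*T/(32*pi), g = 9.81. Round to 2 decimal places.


P = rho * g^2 * H^2 * T / (32 * pi)
P = 1025 * 9.81^2 * 1.34^2 * 8.85 / (32 * pi)
P = 1025 * 96.2361 * 1.7956 * 8.85 / 100.53096
P = 15592.47 W/m

15592.47


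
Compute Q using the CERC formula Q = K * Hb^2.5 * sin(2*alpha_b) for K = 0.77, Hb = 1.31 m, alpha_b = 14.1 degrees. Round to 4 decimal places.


Q = K * Hb^2.5 * sin(2 * alpha_b)
Hb^2.5 = 1.31^2.5 = 1.964166
sin(2 * 14.1) = sin(28.2) = 0.472551
Q = 0.77 * 1.964166 * 0.472551
Q = 0.7147 m^3/s

0.7147


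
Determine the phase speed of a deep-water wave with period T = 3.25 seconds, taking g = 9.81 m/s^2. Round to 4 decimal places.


We use the deep-water celerity formula:
C = g * T / (2 * pi)
C = 9.81 * 3.25 / (2 * 3.14159...)
C = 31.882500 / 6.283185
C = 5.0743 m/s

5.0743


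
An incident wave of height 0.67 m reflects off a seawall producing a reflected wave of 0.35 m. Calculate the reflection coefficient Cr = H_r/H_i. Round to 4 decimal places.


Cr = H_r / H_i
Cr = 0.35 / 0.67
Cr = 0.5224

0.5224


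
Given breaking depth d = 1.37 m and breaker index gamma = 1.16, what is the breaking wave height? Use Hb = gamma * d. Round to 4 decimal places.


Hb = gamma * d
Hb = 1.16 * 1.37
Hb = 1.5892 m

1.5892


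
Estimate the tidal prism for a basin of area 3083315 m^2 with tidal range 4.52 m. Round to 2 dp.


Tidal prism = Area * Tidal range
P = 3083315 * 4.52
P = 13936583.80 m^3

13936583.80


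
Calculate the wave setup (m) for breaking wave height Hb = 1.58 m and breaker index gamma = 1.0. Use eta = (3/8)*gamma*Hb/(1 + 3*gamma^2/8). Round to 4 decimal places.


eta = (3/8) * gamma * Hb / (1 + 3*gamma^2/8)
Numerator = (3/8) * 1.0 * 1.58 = 0.592500
Denominator = 1 + 3*1.0^2/8 = 1 + 0.375000 = 1.375000
eta = 0.592500 / 1.375000
eta = 0.4309 m

0.4309


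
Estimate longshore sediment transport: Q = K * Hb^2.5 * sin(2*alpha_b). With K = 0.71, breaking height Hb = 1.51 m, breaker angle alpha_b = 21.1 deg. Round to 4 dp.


Q = K * Hb^2.5 * sin(2 * alpha_b)
Hb^2.5 = 1.51^2.5 = 2.801834
sin(2 * 21.1) = sin(42.2) = 0.671721
Q = 0.71 * 2.801834 * 0.671721
Q = 1.3363 m^3/s

1.3363


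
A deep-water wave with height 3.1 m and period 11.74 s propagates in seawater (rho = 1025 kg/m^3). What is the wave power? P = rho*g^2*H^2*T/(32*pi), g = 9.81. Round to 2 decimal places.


P = rho * g^2 * H^2 * T / (32 * pi)
P = 1025 * 9.81^2 * 3.1^2 * 11.74 / (32 * pi)
P = 1025 * 96.2361 * 9.6100 * 11.74 / 100.53096
P = 110701.50 W/m

110701.50


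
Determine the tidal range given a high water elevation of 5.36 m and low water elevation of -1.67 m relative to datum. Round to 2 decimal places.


Tidal range = High water - Low water
Tidal range = 5.36 - (-1.67)
Tidal range = 7.03 m

7.03


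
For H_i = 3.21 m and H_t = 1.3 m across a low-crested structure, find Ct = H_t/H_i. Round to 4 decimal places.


Ct = H_t / H_i
Ct = 1.3 / 3.21
Ct = 0.4050

0.4050


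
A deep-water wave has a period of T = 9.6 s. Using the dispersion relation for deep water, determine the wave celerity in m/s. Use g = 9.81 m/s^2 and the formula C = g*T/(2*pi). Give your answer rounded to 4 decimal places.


We use the deep-water celerity formula:
C = g * T / (2 * pi)
C = 9.81 * 9.6 / (2 * 3.14159...)
C = 94.176000 / 6.283185
C = 14.9886 m/s

14.9886


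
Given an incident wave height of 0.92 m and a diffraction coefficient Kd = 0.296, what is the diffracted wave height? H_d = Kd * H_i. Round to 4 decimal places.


H_d = Kd * H_i
H_d = 0.296 * 0.92
H_d = 0.2723 m

0.2723


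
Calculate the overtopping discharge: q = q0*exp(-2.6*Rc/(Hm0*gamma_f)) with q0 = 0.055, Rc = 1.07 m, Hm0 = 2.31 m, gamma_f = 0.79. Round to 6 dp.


q = q0 * exp(-2.6 * Rc / (Hm0 * gamma_f))
Exponent = -2.6 * 1.07 / (2.31 * 0.79)
= -2.6 * 1.07 / 1.8249
= -1.524467
exp(-1.524467) = 0.217737
q = 0.055 * 0.217737
q = 0.011976 m^3/s/m

0.011976


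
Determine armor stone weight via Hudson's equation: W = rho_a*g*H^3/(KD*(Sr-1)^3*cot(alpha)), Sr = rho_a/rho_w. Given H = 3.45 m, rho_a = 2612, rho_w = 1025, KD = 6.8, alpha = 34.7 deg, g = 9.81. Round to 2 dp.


Sr = rho_a / rho_w = 2612 / 1025 = 2.548293
(Sr - 1) = 1.548293
(Sr - 1)^3 = 3.711583
cot(34.7) = 1 / tan(34.7) = 1 / 0.692433 = 1.444183
Numerator = 2612 * 9.81 * 3.45^3 = 1052202.8292
Denominator = 6.8 * 3.711583 * 1.444183 = 36.449405
W = 1052202.8292 / 36.449405
W = 28867.49 N

28867.49


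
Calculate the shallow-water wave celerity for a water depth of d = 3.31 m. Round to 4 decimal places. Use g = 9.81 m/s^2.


Using the shallow-water approximation:
C = sqrt(g * d) = sqrt(9.81 * 3.31)
C = sqrt(32.4711)
C = 5.6983 m/s

5.6983


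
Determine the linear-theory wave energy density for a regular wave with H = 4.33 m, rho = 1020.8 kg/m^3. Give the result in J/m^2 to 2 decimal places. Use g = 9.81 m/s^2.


E = (1/8) * rho * g * H^2
E = (1/8) * 1020.8 * 9.81 * 4.33^2
E = 0.125 * 1020.8 * 9.81 * 18.7489
E = 23469.05 J/m^2

23469.05


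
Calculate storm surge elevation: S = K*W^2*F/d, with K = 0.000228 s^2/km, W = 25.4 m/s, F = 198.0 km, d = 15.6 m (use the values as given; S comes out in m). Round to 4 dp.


S = K * W^2 * F / d
W^2 = 25.4^2 = 645.16
S = 0.000228 * 645.16 * 198.0 / 15.6
Numerator = 0.000228 * 645.16 * 198.0 = 29.125103
S = 29.125103 / 15.6 = 1.8670 m

1.8670


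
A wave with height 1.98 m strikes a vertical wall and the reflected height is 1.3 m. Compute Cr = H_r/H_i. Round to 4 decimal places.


Cr = H_r / H_i
Cr = 1.3 / 1.98
Cr = 0.6566

0.6566


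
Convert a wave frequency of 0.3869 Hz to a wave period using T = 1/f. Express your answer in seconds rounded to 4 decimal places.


T = 1 / f
T = 1 / 0.3869
T = 2.5846 s

2.5846


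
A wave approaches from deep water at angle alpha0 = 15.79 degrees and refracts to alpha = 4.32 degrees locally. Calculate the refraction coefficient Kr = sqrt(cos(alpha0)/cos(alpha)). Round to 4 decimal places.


Kr = sqrt(cos(alpha0) / cos(alpha))
cos(15.79) = 0.962266
cos(4.32) = 0.997159
Kr = sqrt(0.962266 / 0.997159)
Kr = sqrt(0.965007)
Kr = 0.9823

0.9823


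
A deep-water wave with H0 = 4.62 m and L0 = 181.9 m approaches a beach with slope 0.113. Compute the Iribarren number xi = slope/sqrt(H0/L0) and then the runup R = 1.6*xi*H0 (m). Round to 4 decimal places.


xi = slope / sqrt(H0/L0)
H0/L0 = 4.62/181.9 = 0.025399
sqrt(0.025399) = 0.159369
xi = 0.113 / 0.159369 = 0.709045
R = 1.6 * xi * H0 = 1.6 * 0.709045 * 4.62
R = 5.2413 m

5.2413


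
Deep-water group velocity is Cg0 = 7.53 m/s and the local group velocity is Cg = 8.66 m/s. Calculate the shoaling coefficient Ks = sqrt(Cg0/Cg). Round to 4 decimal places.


Ks = sqrt(Cg0 / Cg)
Ks = sqrt(7.53 / 8.66)
Ks = sqrt(0.8695)
Ks = 0.9325

0.9325


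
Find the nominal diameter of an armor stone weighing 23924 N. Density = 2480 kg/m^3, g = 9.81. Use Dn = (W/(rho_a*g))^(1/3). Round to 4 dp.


V = W / (rho_a * g)
V = 23924 / (2480 * 9.81)
V = 23924 / 24328.80
V = 0.983361 m^3
Dn = V^(1/3) = 0.983361^(1/3)
Dn = 0.9944 m

0.9944


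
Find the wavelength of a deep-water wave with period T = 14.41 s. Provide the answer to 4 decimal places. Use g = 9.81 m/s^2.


L0 = g * T^2 / (2 * pi)
L0 = 9.81 * 14.41^2 / (2 * pi)
L0 = 9.81 * 207.6481 / 6.28319
L0 = 2037.0279 / 6.28319
L0 = 324.2031 m

324.2031


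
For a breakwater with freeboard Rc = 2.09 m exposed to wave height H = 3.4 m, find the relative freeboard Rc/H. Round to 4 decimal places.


Relative freeboard = Rc / H
= 2.09 / 3.4
= 0.6147

0.6147


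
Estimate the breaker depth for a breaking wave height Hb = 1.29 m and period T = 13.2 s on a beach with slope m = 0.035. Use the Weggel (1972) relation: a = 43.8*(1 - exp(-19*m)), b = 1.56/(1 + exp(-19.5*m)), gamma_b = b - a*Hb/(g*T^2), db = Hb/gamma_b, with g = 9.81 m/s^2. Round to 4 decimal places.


a = 43.8 * (1 - exp(-19 * m))
exp(-19 * 0.035) = exp(-0.6650) = 0.514274
a = 43.8 * (1 - 0.514274) = 21.274819
b = 1.56 / (1 + exp(-19.5 * m))
exp(-19.5 * 0.035) = exp(-0.6825) = 0.505352
b = 1.56 / (1 + 0.505352) = 1.036302
Hb / (g * T^2) = 1.29 / (9.81 * 13.2^2) = 1.29 / 1709.2944 = 0.00075470
gamma_b = b - a * Hb/(g*T^2) = 1.036302 - 21.274819 * 0.00075470 = 1.020246
db = Hb / gamma_b = 1.29 / 1.020246
db = 1.2644 m

1.2644


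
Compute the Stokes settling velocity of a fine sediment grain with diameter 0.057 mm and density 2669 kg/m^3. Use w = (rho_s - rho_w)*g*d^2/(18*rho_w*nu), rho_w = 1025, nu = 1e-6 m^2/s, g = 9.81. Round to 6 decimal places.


w = (rho_s - rho_w) * g * d^2 / (18 * rho_w * nu)
d = 0.057 mm = 0.000057 m
rho_s - rho_w = 2669 - 1025 = 1644
Numerator = 1644 * 9.81 * (0.000057)^2 = 0.000052398702
Denominator = 18 * 1025 * 1e-6 = 0.018450
w = 0.002840 m/s

0.002840


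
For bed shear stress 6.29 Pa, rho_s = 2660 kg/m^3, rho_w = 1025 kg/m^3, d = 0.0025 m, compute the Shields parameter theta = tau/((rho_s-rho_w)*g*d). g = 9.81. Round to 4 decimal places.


theta = tau / ((rho_s - rho_w) * g * d)
rho_s - rho_w = 2660 - 1025 = 1635
Denominator = 1635 * 9.81 * 0.0025 = 40.098375
theta = 6.29 / 40.098375
theta = 0.1569

0.1569


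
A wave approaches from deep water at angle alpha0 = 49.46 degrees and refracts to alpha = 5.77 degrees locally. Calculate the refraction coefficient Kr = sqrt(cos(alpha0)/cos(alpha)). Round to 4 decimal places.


Kr = sqrt(cos(alpha0) / cos(alpha))
cos(49.46) = 0.649979
cos(5.77) = 0.994933
Kr = sqrt(0.649979 / 0.994933)
Kr = sqrt(0.653289)
Kr = 0.8083

0.8083


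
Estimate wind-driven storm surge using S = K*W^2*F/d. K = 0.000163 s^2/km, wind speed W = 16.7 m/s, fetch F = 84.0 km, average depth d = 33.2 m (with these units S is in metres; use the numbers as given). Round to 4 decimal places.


S = K * W^2 * F / d
W^2 = 16.7^2 = 278.89
S = 0.000163 * 278.89 * 84.0 / 33.2
Numerator = 0.000163 * 278.89 * 84.0 = 3.818562
S = 3.818562 / 33.2 = 0.1150 m

0.1150


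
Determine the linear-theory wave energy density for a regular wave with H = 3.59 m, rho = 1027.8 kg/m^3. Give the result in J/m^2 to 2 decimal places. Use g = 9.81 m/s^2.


E = (1/8) * rho * g * H^2
E = (1/8) * 1027.8 * 9.81 * 3.59^2
E = 0.125 * 1027.8 * 9.81 * 12.8881
E = 16243.38 J/m^2

16243.38


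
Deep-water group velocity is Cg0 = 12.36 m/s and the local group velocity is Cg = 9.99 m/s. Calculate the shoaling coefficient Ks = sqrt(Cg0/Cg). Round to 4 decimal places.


Ks = sqrt(Cg0 / Cg)
Ks = sqrt(12.36 / 9.99)
Ks = sqrt(1.2372)
Ks = 1.1123

1.1123


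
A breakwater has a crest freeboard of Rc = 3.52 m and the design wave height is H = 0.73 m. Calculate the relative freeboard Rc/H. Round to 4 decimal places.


Relative freeboard = Rc / H
= 3.52 / 0.73
= 4.8219

4.8219


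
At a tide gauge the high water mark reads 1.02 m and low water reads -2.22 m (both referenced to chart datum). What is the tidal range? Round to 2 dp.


Tidal range = High water - Low water
Tidal range = 1.02 - (-2.22)
Tidal range = 3.24 m

3.24


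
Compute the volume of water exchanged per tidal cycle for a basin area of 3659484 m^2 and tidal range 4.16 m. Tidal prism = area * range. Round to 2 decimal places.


Tidal prism = Area * Tidal range
P = 3659484 * 4.16
P = 15223453.44 m^3

15223453.44


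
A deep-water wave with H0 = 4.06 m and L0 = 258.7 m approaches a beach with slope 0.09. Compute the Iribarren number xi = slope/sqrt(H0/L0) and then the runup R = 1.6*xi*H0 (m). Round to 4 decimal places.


xi = slope / sqrt(H0/L0)
H0/L0 = 4.06/258.7 = 0.015694
sqrt(0.015694) = 0.125275
xi = 0.09 / 0.125275 = 0.718419
R = 1.6 * xi * H0 = 1.6 * 0.718419 * 4.06
R = 4.6668 m

4.6668


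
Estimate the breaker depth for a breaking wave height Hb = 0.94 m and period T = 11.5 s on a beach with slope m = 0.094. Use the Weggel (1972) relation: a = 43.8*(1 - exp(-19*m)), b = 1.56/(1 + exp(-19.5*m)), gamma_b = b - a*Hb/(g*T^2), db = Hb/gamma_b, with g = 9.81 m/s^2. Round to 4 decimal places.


a = 43.8 * (1 - exp(-19 * m))
exp(-19 * 0.094) = exp(-1.7860) = 0.167629
a = 43.8 * (1 - 0.167629) = 36.457835
b = 1.56 / (1 + exp(-19.5 * m))
exp(-19.5 * 0.094) = exp(-1.8330) = 0.159933
b = 1.56 / (1 + 0.159933) = 1.344905
Hb / (g * T^2) = 0.94 / (9.81 * 11.5^2) = 0.94 / 1297.3725 = 0.00072454
gamma_b = b - a * Hb/(g*T^2) = 1.344905 - 36.457835 * 0.00072454 = 1.318490
db = Hb / gamma_b = 0.94 / 1.318490
db = 0.7129 m

0.7129


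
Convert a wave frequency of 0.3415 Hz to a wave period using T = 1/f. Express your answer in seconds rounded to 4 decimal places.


T = 1 / f
T = 1 / 0.3415
T = 2.9283 s

2.9283


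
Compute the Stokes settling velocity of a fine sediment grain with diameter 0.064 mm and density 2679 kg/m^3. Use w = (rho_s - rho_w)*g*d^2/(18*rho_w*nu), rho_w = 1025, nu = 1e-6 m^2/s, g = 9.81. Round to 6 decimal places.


w = (rho_s - rho_w) * g * d^2 / (18 * rho_w * nu)
d = 0.064 mm = 0.000064 m
rho_s - rho_w = 2679 - 1025 = 1654
Numerator = 1654 * 9.81 * (0.000064)^2 = 0.000066460631
Denominator = 18 * 1025 * 1e-6 = 0.018450
w = 0.003602 m/s

0.003602


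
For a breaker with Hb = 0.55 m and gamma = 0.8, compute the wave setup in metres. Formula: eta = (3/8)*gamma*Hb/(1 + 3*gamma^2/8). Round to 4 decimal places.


eta = (3/8) * gamma * Hb / (1 + 3*gamma^2/8)
Numerator = (3/8) * 0.8 * 0.55 = 0.165000
Denominator = 1 + 3*0.8^2/8 = 1 + 0.240000 = 1.240000
eta = 0.165000 / 1.240000
eta = 0.1331 m

0.1331


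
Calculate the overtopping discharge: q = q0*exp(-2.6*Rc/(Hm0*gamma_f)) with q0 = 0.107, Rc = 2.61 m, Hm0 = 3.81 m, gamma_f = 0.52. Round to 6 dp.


q = q0 * exp(-2.6 * Rc / (Hm0 * gamma_f))
Exponent = -2.6 * 2.61 / (3.81 * 0.52)
= -2.6 * 2.61 / 1.9812
= -3.425197
exp(-3.425197) = 0.032543
q = 0.107 * 0.032543
q = 0.003482 m^3/s/m

0.003482


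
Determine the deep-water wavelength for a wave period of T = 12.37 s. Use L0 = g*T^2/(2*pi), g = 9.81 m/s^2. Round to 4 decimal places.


L0 = g * T^2 / (2 * pi)
L0 = 9.81 * 12.37^2 / (2 * pi)
L0 = 9.81 * 153.0169 / 6.28319
L0 = 1501.0958 / 6.28319
L0 = 238.9068 m

238.9068


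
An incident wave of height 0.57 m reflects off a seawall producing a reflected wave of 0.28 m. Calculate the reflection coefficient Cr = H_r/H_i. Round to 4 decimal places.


Cr = H_r / H_i
Cr = 0.28 / 0.57
Cr = 0.4912

0.4912


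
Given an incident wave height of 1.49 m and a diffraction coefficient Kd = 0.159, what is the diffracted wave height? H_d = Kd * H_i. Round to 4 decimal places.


H_d = Kd * H_i
H_d = 0.159 * 1.49
H_d = 0.2369 m

0.2369


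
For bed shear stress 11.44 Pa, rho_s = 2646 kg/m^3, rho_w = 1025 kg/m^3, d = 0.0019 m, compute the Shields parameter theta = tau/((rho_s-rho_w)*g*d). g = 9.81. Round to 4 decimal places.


theta = tau / ((rho_s - rho_w) * g * d)
rho_s - rho_w = 2646 - 1025 = 1621
Denominator = 1621 * 9.81 * 0.0019 = 30.213819
theta = 11.44 / 30.213819
theta = 0.3786

0.3786


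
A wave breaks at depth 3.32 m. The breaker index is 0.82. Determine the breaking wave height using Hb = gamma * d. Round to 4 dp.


Hb = gamma * d
Hb = 0.82 * 3.32
Hb = 2.7224 m

2.7224


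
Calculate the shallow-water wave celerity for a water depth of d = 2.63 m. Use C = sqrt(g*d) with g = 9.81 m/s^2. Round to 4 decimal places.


Using the shallow-water approximation:
C = sqrt(g * d) = sqrt(9.81 * 2.63)
C = sqrt(25.8003)
C = 5.0794 m/s

5.0794


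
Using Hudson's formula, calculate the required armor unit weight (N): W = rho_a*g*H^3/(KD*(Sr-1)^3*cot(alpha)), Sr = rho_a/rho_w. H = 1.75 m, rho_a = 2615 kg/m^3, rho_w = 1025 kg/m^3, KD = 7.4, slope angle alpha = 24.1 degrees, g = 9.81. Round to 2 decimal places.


Sr = rho_a / rho_w = 2615 / 1025 = 2.551220
(Sr - 1) = 1.551220
(Sr - 1)^3 = 3.732672
cot(24.1) = 1 / tan(24.1) = 1 / 0.447322 = 2.235528
Numerator = 2615 * 9.81 * 1.75^3 = 137484.8508
Denominator = 7.4 * 3.732672 * 2.235528 = 61.749239
W = 137484.8508 / 61.749239
W = 2226.50 N

2226.50


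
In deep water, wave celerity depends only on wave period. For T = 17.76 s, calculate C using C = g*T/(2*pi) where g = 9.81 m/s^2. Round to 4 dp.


We use the deep-water celerity formula:
C = g * T / (2 * pi)
C = 9.81 * 17.76 / (2 * 3.14159...)
C = 174.225600 / 6.283185
C = 27.7289 m/s

27.7289


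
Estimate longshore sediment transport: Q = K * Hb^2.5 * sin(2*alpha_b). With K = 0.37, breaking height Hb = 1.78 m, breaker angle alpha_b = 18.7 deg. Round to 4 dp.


Q = K * Hb^2.5 * sin(2 * alpha_b)
Hb^2.5 = 1.78^2.5 = 4.227173
sin(2 * 18.7) = sin(37.4) = 0.607376
Q = 0.37 * 4.227173 * 0.607376
Q = 0.9500 m^3/s

0.9500


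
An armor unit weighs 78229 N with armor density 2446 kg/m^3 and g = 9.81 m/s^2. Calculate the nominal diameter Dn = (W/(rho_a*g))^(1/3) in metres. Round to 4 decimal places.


V = W / (rho_a * g)
V = 78229 / (2446 * 9.81)
V = 78229 / 23995.26
V = 3.260186 m^3
Dn = V^(1/3) = 3.260186^(1/3)
Dn = 1.4828 m

1.4828


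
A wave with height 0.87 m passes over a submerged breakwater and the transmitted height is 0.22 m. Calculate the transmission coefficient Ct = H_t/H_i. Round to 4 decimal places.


Ct = H_t / H_i
Ct = 0.22 / 0.87
Ct = 0.2529

0.2529


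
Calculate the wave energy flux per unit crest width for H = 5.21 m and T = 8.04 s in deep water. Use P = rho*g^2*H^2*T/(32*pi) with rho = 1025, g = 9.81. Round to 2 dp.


P = rho * g^2 * H^2 * T / (32 * pi)
P = 1025 * 9.81^2 * 5.21^2 * 8.04 / (32 * pi)
P = 1025 * 96.2361 * 27.1441 * 8.04 / 100.53096
P = 214137.89 W/m

214137.89


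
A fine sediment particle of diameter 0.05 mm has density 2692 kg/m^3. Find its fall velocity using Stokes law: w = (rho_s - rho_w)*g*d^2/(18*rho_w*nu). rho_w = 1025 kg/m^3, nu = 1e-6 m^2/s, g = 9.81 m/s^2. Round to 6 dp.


w = (rho_s - rho_w) * g * d^2 / (18 * rho_w * nu)
d = 0.05 mm = 0.000050 m
rho_s - rho_w = 2692 - 1025 = 1667
Numerator = 1667 * 9.81 * (0.000050)^2 = 0.000040883175
Denominator = 18 * 1025 * 1e-6 = 0.018450
w = 0.002216 m/s

0.002216


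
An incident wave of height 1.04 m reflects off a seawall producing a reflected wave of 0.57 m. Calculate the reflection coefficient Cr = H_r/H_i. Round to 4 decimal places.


Cr = H_r / H_i
Cr = 0.57 / 1.04
Cr = 0.5481

0.5481


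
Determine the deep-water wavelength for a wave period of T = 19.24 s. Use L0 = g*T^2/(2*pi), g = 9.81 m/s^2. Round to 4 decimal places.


L0 = g * T^2 / (2 * pi)
L0 = 9.81 * 19.24^2 / (2 * pi)
L0 = 9.81 * 370.1776 / 6.28319
L0 = 3631.4423 / 6.28319
L0 = 577.9620 m

577.9620


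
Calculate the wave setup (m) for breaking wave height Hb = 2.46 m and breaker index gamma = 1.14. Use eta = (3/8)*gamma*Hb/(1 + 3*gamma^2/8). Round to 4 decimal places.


eta = (3/8) * gamma * Hb / (1 + 3*gamma^2/8)
Numerator = (3/8) * 1.14 * 2.46 = 1.051650
Denominator = 1 + 3*1.14^2/8 = 1 + 0.487350 = 1.487350
eta = 1.051650 / 1.487350
eta = 0.7071 m

0.7071


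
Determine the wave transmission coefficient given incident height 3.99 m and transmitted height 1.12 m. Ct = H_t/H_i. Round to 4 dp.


Ct = H_t / H_i
Ct = 1.12 / 3.99
Ct = 0.2807

0.2807


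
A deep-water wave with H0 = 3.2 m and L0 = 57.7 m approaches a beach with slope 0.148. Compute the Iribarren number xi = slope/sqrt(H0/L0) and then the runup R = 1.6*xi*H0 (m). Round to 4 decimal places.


xi = slope / sqrt(H0/L0)
H0/L0 = 3.2/57.7 = 0.055459
sqrt(0.055459) = 0.235498
xi = 0.148 / 0.235498 = 0.628456
R = 1.6 * xi * H0 = 1.6 * 0.628456 * 3.2
R = 3.2177 m

3.2177


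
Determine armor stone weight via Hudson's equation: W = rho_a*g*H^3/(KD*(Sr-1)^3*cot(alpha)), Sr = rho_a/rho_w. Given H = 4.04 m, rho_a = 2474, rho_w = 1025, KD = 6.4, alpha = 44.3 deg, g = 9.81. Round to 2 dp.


Sr = rho_a / rho_w = 2474 / 1025 = 2.413659
(Sr - 1) = 1.413659
(Sr - 1)^3 = 2.825098
cot(44.3) = 1 / tan(44.3) = 1 / 0.975859 = 1.024738
Numerator = 2474 * 9.81 * 4.04^3 = 1600341.9809
Denominator = 6.4 * 2.825098 * 1.024738 = 18.527909
W = 1600341.9809 / 18.527909
W = 86374.67 N

86374.67


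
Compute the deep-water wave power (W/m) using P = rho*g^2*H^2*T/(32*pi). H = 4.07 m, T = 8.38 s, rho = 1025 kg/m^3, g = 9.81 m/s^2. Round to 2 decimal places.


P = rho * g^2 * H^2 * T / (32 * pi)
P = 1025 * 9.81^2 * 4.07^2 * 8.38 / (32 * pi)
P = 1025 * 96.2361 * 16.5649 * 8.38 / 100.53096
P = 136205.57 W/m

136205.57


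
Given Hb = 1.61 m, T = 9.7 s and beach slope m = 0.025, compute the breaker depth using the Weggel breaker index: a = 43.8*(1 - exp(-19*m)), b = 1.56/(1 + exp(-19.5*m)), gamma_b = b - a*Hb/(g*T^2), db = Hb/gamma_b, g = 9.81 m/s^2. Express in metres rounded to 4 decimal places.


a = 43.8 * (1 - exp(-19 * m))
exp(-19 * 0.025) = exp(-0.4750) = 0.621885
a = 43.8 * (1 - 0.621885) = 16.561435
b = 1.56 / (1 + exp(-19.5 * m))
exp(-19.5 * 0.025) = exp(-0.4875) = 0.614160
b = 1.56 / (1 + 0.614160) = 0.966447
Hb / (g * T^2) = 1.61 / (9.81 * 9.7^2) = 1.61 / 923.0229 = 0.00174427
gamma_b = b - a * Hb/(g*T^2) = 0.966447 - 16.561435 * 0.00174427 = 0.937559
db = Hb / gamma_b = 1.61 / 0.937559
db = 1.7172 m

1.7172


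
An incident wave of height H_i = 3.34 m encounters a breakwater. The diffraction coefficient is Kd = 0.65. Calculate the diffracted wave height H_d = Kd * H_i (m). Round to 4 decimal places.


H_d = Kd * H_i
H_d = 0.65 * 3.34
H_d = 2.1710 m

2.1710


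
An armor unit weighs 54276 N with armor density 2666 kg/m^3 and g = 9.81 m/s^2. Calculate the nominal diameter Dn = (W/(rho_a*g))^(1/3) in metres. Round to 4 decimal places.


V = W / (rho_a * g)
V = 54276 / (2666 * 9.81)
V = 54276 / 26153.46
V = 2.075289 m^3
Dn = V^(1/3) = 2.075289^(1/3)
Dn = 1.2755 m

1.2755


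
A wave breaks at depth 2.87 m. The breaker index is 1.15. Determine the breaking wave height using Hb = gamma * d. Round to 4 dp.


Hb = gamma * d
Hb = 1.15 * 2.87
Hb = 3.3005 m

3.3005


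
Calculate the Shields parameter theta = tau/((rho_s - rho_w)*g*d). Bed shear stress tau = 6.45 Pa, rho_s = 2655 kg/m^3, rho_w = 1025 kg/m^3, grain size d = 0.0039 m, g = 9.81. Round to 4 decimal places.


theta = tau / ((rho_s - rho_w) * g * d)
rho_s - rho_w = 2655 - 1025 = 1630
Denominator = 1630 * 9.81 * 0.0039 = 62.362170
theta = 6.45 / 62.362170
theta = 0.1034

0.1034


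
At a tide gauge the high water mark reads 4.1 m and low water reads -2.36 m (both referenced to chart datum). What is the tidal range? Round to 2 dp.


Tidal range = High water - Low water
Tidal range = 4.1 - (-2.36)
Tidal range = 6.46 m

6.46


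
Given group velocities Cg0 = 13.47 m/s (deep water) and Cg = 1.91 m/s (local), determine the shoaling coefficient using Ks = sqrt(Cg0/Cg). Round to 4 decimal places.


Ks = sqrt(Cg0 / Cg)
Ks = sqrt(13.47 / 1.91)
Ks = sqrt(7.0524)
Ks = 2.6556

2.6556


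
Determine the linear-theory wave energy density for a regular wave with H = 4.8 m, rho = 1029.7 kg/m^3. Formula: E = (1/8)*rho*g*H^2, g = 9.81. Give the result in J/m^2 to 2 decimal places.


E = (1/8) * rho * g * H^2
E = (1/8) * 1029.7 * 9.81 * 4.8^2
E = 0.125 * 1029.7 * 9.81 * 23.0400
E = 29091.91 J/m^2

29091.91


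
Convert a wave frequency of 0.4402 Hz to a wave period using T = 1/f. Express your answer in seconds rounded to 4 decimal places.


T = 1 / f
T = 1 / 0.4402
T = 2.2717 s

2.2717


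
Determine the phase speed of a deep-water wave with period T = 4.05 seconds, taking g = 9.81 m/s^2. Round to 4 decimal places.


We use the deep-water celerity formula:
C = g * T / (2 * pi)
C = 9.81 * 4.05 / (2 * 3.14159...)
C = 39.730500 / 6.283185
C = 6.3233 m/s

6.3233


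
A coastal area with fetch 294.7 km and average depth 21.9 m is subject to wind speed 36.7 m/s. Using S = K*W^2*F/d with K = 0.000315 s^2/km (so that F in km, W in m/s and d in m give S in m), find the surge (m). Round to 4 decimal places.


S = K * W^2 * F / d
W^2 = 36.7^2 = 1346.89
S = 0.000315 * 1346.89 * 294.7 / 21.9
Numerator = 0.000315 * 1346.89 * 294.7 = 125.032472
S = 125.032472 / 21.9 = 5.7092 m

5.7092


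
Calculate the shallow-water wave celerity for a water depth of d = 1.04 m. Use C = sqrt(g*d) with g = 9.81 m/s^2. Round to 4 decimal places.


Using the shallow-water approximation:
C = sqrt(g * d) = sqrt(9.81 * 1.04)
C = sqrt(10.2024)
C = 3.1941 m/s

3.1941


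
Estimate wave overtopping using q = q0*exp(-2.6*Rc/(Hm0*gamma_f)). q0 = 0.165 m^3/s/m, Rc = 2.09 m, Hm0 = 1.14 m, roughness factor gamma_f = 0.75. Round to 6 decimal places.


q = q0 * exp(-2.6 * Rc / (Hm0 * gamma_f))
Exponent = -2.6 * 2.09 / (1.14 * 0.75)
= -2.6 * 2.09 / 0.8550
= -6.355556
exp(-6.355556) = 0.001737
q = 0.165 * 0.001737
q = 0.000287 m^3/s/m

0.000287


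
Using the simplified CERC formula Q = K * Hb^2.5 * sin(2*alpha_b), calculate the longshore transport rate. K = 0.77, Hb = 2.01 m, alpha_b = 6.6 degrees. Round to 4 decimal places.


Q = K * Hb^2.5 * sin(2 * alpha_b)
Hb^2.5 = 2.01^2.5 = 5.727830
sin(2 * 6.6) = sin(13.2) = 0.228351
Q = 0.77 * 5.727830 * 0.228351
Q = 1.0071 m^3/s

1.0071


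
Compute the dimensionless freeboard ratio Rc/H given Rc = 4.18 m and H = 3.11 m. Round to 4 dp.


Relative freeboard = Rc / H
= 4.18 / 3.11
= 1.3441

1.3441


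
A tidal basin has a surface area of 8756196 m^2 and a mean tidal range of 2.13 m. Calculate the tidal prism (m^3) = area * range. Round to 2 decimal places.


Tidal prism = Area * Tidal range
P = 8756196 * 2.13
P = 18650697.48 m^3

18650697.48


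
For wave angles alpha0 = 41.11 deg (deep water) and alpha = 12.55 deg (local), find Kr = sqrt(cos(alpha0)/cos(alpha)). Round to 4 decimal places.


Kr = sqrt(cos(alpha0) / cos(alpha))
cos(41.11) = 0.753449
cos(12.55) = 0.976107
Kr = sqrt(0.753449 / 0.976107)
Kr = sqrt(0.771892)
Kr = 0.8786

0.8786


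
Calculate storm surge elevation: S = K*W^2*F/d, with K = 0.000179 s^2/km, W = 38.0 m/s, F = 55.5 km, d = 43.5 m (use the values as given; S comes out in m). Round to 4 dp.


S = K * W^2 * F / d
W^2 = 38.0^2 = 1444.00
S = 0.000179 * 1444.00 * 55.5 / 43.5
Numerator = 0.000179 * 1444.00 * 55.5 = 14.345418
S = 14.345418 / 43.5 = 0.3298 m

0.3298


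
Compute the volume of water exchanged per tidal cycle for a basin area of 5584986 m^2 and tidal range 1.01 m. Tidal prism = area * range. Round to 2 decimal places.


Tidal prism = Area * Tidal range
P = 5584986 * 1.01
P = 5640835.86 m^3

5640835.86


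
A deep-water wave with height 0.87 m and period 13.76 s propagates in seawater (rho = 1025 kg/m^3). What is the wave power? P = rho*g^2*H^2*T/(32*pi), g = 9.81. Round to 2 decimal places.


P = rho * g^2 * H^2 * T / (32 * pi)
P = 1025 * 9.81^2 * 0.87^2 * 13.76 / (32 * pi)
P = 1025 * 96.2361 * 0.7569 * 13.76 / 100.53096
P = 10219.25 W/m

10219.25


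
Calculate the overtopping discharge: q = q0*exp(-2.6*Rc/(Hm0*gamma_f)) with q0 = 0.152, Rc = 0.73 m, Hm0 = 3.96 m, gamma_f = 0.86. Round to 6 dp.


q = q0 * exp(-2.6 * Rc / (Hm0 * gamma_f))
Exponent = -2.6 * 0.73 / (3.96 * 0.86)
= -2.6 * 0.73 / 3.4056
= -0.557317
exp(-0.557317) = 0.572743
q = 0.152 * 0.572743
q = 0.087057 m^3/s/m

0.087057


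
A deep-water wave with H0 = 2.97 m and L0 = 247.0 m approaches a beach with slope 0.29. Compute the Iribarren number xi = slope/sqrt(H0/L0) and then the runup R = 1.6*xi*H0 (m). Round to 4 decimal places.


xi = slope / sqrt(H0/L0)
H0/L0 = 2.97/247.0 = 0.012024
sqrt(0.012024) = 0.109655
xi = 0.29 / 0.109655 = 2.644650
R = 1.6 * xi * H0 = 1.6 * 2.644650 * 2.97
R = 12.5674 m

12.5674


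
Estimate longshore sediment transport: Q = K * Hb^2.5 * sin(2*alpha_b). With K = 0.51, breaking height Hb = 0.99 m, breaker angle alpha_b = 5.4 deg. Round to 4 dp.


Q = K * Hb^2.5 * sin(2 * alpha_b)
Hb^2.5 = 0.99^2.5 = 0.975187
sin(2 * 5.4) = sin(10.8) = 0.187381
Q = 0.51 * 0.975187 * 0.187381
Q = 0.0932 m^3/s

0.0932


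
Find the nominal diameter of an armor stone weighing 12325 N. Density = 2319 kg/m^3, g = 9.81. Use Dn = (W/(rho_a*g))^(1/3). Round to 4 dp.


V = W / (rho_a * g)
V = 12325 / (2319 * 9.81)
V = 12325 / 22749.39
V = 0.541773 m^3
Dn = V^(1/3) = 0.541773^(1/3)
Dn = 0.8152 m

0.8152


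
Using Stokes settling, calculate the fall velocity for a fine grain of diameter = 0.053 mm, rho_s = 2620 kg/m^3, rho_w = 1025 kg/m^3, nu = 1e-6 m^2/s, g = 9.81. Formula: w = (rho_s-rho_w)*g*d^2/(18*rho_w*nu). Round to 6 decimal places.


w = (rho_s - rho_w) * g * d^2 / (18 * rho_w * nu)
d = 0.053 mm = 0.000053 m
rho_s - rho_w = 2620 - 1025 = 1595
Numerator = 1595 * 9.81 * (0.000053)^2 = 0.000043952283
Denominator = 18 * 1025 * 1e-6 = 0.018450
w = 0.002382 m/s

0.002382


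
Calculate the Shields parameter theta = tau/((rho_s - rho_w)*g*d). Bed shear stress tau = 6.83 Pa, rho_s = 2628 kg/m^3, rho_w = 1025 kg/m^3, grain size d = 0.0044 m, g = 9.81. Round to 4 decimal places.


theta = tau / ((rho_s - rho_w) * g * d)
rho_s - rho_w = 2628 - 1025 = 1603
Denominator = 1603 * 9.81 * 0.0044 = 69.191892
theta = 6.83 / 69.191892
theta = 0.0987

0.0987


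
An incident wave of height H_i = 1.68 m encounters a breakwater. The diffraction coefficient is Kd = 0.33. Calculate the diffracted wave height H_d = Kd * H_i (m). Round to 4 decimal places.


H_d = Kd * H_i
H_d = 0.33 * 1.68
H_d = 0.5544 m

0.5544


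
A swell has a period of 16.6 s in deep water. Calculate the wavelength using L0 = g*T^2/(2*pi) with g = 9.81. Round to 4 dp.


L0 = g * T^2 / (2 * pi)
L0 = 9.81 * 16.6^2 / (2 * pi)
L0 = 9.81 * 275.5600 / 6.28319
L0 = 2703.2436 / 6.28319
L0 = 430.2346 m

430.2346


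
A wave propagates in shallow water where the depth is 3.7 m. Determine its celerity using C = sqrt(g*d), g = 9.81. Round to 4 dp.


Using the shallow-water approximation:
C = sqrt(g * d) = sqrt(9.81 * 3.7)
C = sqrt(36.2970)
C = 6.0247 m/s

6.0247


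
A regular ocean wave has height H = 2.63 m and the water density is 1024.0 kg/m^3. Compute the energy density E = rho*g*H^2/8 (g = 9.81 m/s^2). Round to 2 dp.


E = (1/8) * rho * g * H^2
E = (1/8) * 1024.0 * 9.81 * 2.63^2
E = 0.125 * 1024.0 * 9.81 * 6.9169
E = 8685.41 J/m^2

8685.41


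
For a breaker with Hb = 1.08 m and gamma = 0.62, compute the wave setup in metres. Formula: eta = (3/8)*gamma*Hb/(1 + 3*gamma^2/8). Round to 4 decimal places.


eta = (3/8) * gamma * Hb / (1 + 3*gamma^2/8)
Numerator = (3/8) * 0.62 * 1.08 = 0.251100
Denominator = 1 + 3*0.62^2/8 = 1 + 0.144150 = 1.144150
eta = 0.251100 / 1.144150
eta = 0.2195 m

0.2195


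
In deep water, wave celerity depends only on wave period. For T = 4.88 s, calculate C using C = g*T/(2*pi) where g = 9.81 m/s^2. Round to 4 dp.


We use the deep-water celerity formula:
C = g * T / (2 * pi)
C = 9.81 * 4.88 / (2 * 3.14159...)
C = 47.872800 / 6.283185
C = 7.6192 m/s

7.6192


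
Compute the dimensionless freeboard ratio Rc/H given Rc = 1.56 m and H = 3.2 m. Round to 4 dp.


Relative freeboard = Rc / H
= 1.56 / 3.2
= 0.4875

0.4875


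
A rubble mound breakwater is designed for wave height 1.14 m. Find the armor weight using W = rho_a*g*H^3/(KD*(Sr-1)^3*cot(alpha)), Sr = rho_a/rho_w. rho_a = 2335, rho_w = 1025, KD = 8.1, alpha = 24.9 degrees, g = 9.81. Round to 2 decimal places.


Sr = rho_a / rho_w = 2335 / 1025 = 2.278049
(Sr - 1) = 1.278049
(Sr - 1)^3 = 2.087576
cot(24.9) = 1 / tan(24.9) = 1 / 0.464185 = 2.154316
Numerator = 2335 * 9.81 * 1.14^3 = 33936.7654
Denominator = 8.1 * 2.087576 * 2.154316 = 36.428109
W = 33936.7654 / 36.428109
W = 931.61 N

931.61


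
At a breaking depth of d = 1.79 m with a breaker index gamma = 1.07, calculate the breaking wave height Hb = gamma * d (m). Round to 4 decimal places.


Hb = gamma * d
Hb = 1.07 * 1.79
Hb = 1.9153 m

1.9153


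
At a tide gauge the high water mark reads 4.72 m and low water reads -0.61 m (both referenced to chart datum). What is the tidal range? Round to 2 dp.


Tidal range = High water - Low water
Tidal range = 4.72 - (-0.61)
Tidal range = 5.33 m

5.33


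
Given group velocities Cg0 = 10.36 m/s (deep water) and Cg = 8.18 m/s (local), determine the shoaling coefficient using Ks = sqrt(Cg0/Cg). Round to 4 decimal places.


Ks = sqrt(Cg0 / Cg)
Ks = sqrt(10.36 / 8.18)
Ks = sqrt(1.2665)
Ks = 1.1254

1.1254


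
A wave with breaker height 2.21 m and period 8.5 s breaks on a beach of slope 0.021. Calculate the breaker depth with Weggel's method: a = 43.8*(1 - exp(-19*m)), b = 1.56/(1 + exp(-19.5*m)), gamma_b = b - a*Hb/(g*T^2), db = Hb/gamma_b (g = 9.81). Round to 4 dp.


a = 43.8 * (1 - exp(-19 * m))
exp(-19 * 0.021) = exp(-0.3990) = 0.670991
a = 43.8 * (1 - 0.670991) = 14.410607
b = 1.56 / (1 + exp(-19.5 * m))
exp(-19.5 * 0.021) = exp(-0.4095) = 0.663982
b = 1.56 / (1 + 0.663982) = 0.937510
Hb / (g * T^2) = 2.21 / (9.81 * 8.5^2) = 2.21 / 708.7725 = 0.00311807
gamma_b = b - a * Hb/(g*T^2) = 0.937510 - 14.410607 * 0.00311807 = 0.892577
db = Hb / gamma_b = 2.21 / 0.892577
db = 2.4760 m

2.4760
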